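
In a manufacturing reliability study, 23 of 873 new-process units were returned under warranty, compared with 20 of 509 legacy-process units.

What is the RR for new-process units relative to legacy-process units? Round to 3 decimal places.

RR = 0.671

risk, new-process units = 23/873 = 0.02635
risk, legacy-process units = 20/509 = 0.03929
RR = 0.02635 / 0.03929 = 0.671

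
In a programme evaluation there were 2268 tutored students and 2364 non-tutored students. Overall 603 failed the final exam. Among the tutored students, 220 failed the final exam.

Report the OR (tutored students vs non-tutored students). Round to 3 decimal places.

tutored students without the outcome: 2268 − 220 = 2048
non-tutored students with the outcome: 603 − 220 = 383
non-tutored students without the outcome: 2364 − 383 = 1981
OR = (220 × 1981) / (2048 × 383) = 435820/784384 ≈ 0.556

OR: 0.556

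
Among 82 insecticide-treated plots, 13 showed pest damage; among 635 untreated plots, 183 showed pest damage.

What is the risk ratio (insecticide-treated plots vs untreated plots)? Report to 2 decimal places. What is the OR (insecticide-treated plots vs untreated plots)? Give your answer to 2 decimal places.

risk, insecticide-treated plots = 13/82 = 0.1585
risk, untreated plots = 183/635 = 0.2882
RR = 0.1585 / 0.2882 = 0.55
OR = (13 × 452) / (69 × 183) = 5876/12627 ≈ 0.47

RR = 0.55; OR = 0.47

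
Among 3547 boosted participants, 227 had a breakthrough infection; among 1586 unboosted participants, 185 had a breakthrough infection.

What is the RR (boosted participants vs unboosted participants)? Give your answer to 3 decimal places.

RR = 0.549

risk, boosted participants = 227/3547 = 0.0640
risk, unboosted participants = 185/1586 = 0.1166
RR = 0.0640 / 0.1166 = 0.549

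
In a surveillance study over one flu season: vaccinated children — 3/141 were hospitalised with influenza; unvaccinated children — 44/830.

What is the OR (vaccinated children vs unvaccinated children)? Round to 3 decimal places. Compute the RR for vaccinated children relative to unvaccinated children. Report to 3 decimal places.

odds, vaccinated children = 3/138 = 0.02174
odds, unvaccinated children = 44/786 = 0.05598
OR = 0.02174 / 0.05598 = 0.388
risk, vaccinated children = 3/141 = 0.02128
risk, unvaccinated children = 44/830 = 0.05301
RR = 0.02128 / 0.05301 = 0.401

OR = 0.388; RR = 0.401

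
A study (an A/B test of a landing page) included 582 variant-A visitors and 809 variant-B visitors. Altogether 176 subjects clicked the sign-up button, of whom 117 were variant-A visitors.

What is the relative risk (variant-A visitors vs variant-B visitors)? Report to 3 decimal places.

2.757

variant-A visitors without the outcome: 582 − 117 = 465
variant-B visitors with the outcome: 176 − 117 = 59
variant-B visitors without the outcome: 809 − 59 = 750
risk, variant-A visitors = 117/582 = 0.2010
risk, variant-B visitors = 59/809 = 0.0729
RR = 0.2010 / 0.0729 = 2.757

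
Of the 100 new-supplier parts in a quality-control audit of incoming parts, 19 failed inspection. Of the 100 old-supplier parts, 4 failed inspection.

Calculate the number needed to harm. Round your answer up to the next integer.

risk, new-supplier parts = 19/100 = 0.190000
risk, old-supplier parts = 4/100 = 0.040000
absolute risk difference = 0.150000
1 / 0.150000 = 6.667 → round up → 7

7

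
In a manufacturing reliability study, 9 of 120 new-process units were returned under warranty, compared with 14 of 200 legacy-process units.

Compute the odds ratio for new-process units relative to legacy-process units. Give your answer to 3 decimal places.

OR = (9 × 186) / (111 × 14) = 1674/1554 ≈ 1.077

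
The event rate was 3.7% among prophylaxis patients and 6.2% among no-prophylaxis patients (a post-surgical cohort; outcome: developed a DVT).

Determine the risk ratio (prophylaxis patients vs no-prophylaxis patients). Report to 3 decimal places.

RR = 0.03700 / 0.06200 = 0.597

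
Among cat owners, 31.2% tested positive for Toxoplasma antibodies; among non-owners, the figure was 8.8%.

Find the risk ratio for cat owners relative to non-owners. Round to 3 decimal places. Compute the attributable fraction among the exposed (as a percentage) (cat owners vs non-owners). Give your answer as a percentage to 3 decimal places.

RR = 3.545; AR% = 71.795%

RR = 0.3120 / 0.0880 = 3.545
AR% = (0.3120 − 0.0880) / 0.3120 = 0.7179 → 71.795%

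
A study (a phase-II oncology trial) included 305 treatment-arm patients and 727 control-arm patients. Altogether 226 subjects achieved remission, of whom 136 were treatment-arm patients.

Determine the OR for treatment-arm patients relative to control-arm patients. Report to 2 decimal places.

treatment-arm patients without the outcome: 305 − 136 = 169
control-arm patients with the outcome: 226 − 136 = 90
control-arm patients without the outcome: 727 − 90 = 637
OR = (136 × 637) / (169 × 90) = 86632/15210 ≈ 5.70

OR = 5.70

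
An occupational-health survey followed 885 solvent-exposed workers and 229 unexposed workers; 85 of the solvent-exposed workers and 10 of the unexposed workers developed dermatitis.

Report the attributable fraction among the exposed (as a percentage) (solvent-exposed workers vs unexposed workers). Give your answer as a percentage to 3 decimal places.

risk, solvent-exposed workers = 85/885 = 0.09605
risk, unexposed workers = 10/229 = 0.04367
AR% = (0.09605 − 0.04367) / 0.09605 = 0.5453 → 54.534%

54.534%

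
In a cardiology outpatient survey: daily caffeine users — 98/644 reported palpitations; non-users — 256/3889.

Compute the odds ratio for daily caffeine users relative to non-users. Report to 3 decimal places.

OR = (98 × 3633) / (546 × 256) = 356034/139776 ≈ 2.547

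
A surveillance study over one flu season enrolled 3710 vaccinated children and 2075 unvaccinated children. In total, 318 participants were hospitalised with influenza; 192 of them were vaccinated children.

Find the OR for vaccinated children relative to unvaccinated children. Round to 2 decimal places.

vaccinated children without the outcome: 3710 − 192 = 3518
unvaccinated children with the outcome: 318 − 192 = 126
unvaccinated children without the outcome: 2075 − 126 = 1949
OR = (192 × 1949) / (3518 × 126) = 374208/443268 ≈ 0.84

0.84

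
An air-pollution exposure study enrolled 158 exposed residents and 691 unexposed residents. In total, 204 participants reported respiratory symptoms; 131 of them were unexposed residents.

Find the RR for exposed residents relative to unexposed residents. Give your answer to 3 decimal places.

exposed residents with the outcome: 204 − 131 = 73
exposed residents without the outcome: 158 − 73 = 85
unexposed residents without the outcome: 691 − 131 = 560
risk, exposed residents = 73/158 = 0.4620
risk, unexposed residents = 131/691 = 0.1896
RR = 0.4620 / 0.1896 = 2.437

RR: 2.437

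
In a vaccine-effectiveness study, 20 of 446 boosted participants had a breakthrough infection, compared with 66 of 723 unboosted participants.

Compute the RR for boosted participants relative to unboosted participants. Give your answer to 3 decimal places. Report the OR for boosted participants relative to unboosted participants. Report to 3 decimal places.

RR = 0.491; OR = 0.467

risk, boosted participants = 20/446 = 0.04484
risk, unboosted participants = 66/723 = 0.09129
RR = 0.04484 / 0.09129 = 0.491
odds, boosted participants = 20/426 = 0.04695
odds, unboosted participants = 66/657 = 0.10046
OR = 0.04695 / 0.10046 = 0.467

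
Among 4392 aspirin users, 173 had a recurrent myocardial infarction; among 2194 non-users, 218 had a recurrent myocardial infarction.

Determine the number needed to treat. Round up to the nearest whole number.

risk, aspirin users = 173/4392 = 0.039390
risk, non-users = 218/2194 = 0.099362
absolute risk difference = 0.059972
1 / 0.059972 = 16.674 → round up → 17

17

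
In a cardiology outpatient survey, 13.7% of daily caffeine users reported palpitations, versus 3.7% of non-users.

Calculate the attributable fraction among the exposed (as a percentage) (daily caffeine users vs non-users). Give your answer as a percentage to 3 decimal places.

AR% = (0.13700 − 0.03700) / 0.13700 = 0.7299 → 72.993%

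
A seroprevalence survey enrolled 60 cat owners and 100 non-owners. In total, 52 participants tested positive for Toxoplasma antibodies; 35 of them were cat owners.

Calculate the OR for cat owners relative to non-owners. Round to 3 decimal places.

cat owners without the outcome: 60 − 35 = 25
non-owners with the outcome: 52 − 35 = 17
non-owners without the outcome: 100 − 17 = 83
OR = (35 × 83) / (25 × 17) = 2905/425 ≈ 6.835

6.835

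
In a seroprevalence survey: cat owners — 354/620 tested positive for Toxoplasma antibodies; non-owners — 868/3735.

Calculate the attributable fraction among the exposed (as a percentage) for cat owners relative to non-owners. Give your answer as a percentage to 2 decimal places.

59.30%

risk, cat owners = 354/620 = 0.5710
risk, non-owners = 868/3735 = 0.2324
AR% = (0.5710 − 0.2324) / 0.5710 = 0.5930 → 59.30%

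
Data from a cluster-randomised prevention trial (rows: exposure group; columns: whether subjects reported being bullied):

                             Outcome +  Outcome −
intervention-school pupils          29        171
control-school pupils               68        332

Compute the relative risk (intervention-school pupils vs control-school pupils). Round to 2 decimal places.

0.85

risk, intervention-school pupils = 29/200 = 0.1450
risk, control-school pupils = 68/400 = 0.1700
RR = 0.1450 / 0.1700 = 0.85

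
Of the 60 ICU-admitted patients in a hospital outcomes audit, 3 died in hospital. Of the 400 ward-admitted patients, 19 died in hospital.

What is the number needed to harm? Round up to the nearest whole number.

risk, ICU-admitted patients = 3/60 = 0.050000
risk, ward-admitted patients = 19/400 = 0.047500
absolute risk difference = 0.002500
1 / 0.002500 = 400.000 → round up → 400

NNH: 400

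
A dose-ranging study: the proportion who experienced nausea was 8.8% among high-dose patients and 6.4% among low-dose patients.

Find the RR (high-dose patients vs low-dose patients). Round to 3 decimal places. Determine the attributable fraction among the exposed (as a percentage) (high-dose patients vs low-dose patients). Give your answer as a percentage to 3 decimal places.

RR = 0.0880 / 0.0640 = 1.375
AR% = (0.0880 − 0.0640) / 0.0880 = 0.2727 → 27.273%

RR = 1.375; AR% = 27.273%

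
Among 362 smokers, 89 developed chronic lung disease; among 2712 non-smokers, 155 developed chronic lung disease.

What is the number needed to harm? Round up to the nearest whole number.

NNH = 6

risk, smokers = 89/362 = 0.245856
risk, non-smokers = 155/2712 = 0.057153
absolute risk difference = 0.188703
1 / 0.188703 = 5.299 → round up → 6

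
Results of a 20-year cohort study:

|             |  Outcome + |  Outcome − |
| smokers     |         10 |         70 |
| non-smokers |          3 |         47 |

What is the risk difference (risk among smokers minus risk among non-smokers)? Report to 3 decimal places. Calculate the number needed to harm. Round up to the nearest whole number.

RD = 0.065; NNH = 16

risk, smokers = 10/80 = 0.1250
risk, non-smokers = 3/50 = 0.0600
risk difference = 0.1250 − 0.0600 = 0.065
absolute risk difference = 0.065000
1 / 0.065000 = 15.385 → round up → 16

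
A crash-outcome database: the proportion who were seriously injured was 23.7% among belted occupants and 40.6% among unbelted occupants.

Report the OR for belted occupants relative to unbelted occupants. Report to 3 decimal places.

0.454

odds, belted occupants = 0.2370/0.7630 = 0.3106
odds, unbelted occupants = 0.4060/0.5940 = 0.6835
OR = 0.3106 / 0.6835 = 0.454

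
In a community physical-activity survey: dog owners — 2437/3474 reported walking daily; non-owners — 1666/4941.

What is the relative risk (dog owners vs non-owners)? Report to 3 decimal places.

risk, dog owners = 2437/3474 = 0.7015
risk, non-owners = 1666/4941 = 0.3372
RR = 0.7015 / 0.3372 = 2.080

2.080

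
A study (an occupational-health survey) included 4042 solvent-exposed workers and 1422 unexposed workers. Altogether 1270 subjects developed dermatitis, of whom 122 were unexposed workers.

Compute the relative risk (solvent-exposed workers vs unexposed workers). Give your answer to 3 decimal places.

solvent-exposed workers with the outcome: 1270 − 122 = 1148
solvent-exposed workers without the outcome: 4042 − 1148 = 2894
unexposed workers without the outcome: 1422 − 122 = 1300
risk, solvent-exposed workers = 1148/4042 = 0.2840
risk, unexposed workers = 122/1422 = 0.0858
RR = 0.2840 / 0.0858 = 3.310

3.310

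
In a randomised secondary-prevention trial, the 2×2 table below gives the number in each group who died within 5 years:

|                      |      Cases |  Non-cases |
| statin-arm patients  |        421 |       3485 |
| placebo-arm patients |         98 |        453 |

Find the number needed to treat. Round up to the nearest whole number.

NNT ≈ 15

risk, statin-arm patients = 421/3906 = 0.107783
risk, placebo-arm patients = 98/551 = 0.177858
absolute risk difference = 0.070076
1 / 0.070076 = 14.270 → round up → 15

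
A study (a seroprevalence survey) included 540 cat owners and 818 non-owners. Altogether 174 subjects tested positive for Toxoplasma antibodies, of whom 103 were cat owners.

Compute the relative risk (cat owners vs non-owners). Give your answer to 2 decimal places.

cat owners without the outcome: 540 − 103 = 437
non-owners with the outcome: 174 − 103 = 71
non-owners without the outcome: 818 − 71 = 747
risk, cat owners = 103/540 = 0.1907
risk, non-owners = 71/818 = 0.0868
RR = 0.1907 / 0.0868 = 2.20

RR ≈ 2.20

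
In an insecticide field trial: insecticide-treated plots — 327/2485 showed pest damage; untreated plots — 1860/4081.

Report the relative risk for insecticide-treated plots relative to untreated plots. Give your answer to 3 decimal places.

RR: 0.289

risk, insecticide-treated plots = 327/2485 = 0.1316
risk, untreated plots = 1860/4081 = 0.4558
RR = 0.1316 / 0.4558 = 0.289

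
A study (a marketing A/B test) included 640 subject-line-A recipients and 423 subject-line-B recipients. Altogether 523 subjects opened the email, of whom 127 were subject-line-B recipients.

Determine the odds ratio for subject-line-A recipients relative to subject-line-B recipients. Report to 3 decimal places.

subject-line-A recipients with the outcome: 523 − 127 = 396
subject-line-A recipients without the outcome: 640 − 396 = 244
subject-line-B recipients without the outcome: 423 − 127 = 296
OR = (396 × 296) / (244 × 127) = 117216/30988 ≈ 3.783

OR ≈ 3.783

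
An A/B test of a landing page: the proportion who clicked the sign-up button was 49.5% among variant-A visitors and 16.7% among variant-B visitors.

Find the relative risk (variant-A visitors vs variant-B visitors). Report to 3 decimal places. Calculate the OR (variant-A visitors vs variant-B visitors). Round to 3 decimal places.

RR = 2.964; OR = 4.889

RR = 0.4950 / 0.1670 = 2.964
odds, variant-A visitors = 0.4950/0.5050 = 0.9802
odds, variant-B visitors = 0.1670/0.8330 = 0.2005
OR = 0.9802 / 0.2005 = 4.889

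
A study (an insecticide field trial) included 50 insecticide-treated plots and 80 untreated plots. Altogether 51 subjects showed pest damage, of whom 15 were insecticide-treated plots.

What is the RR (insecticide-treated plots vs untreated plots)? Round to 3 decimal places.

insecticide-treated plots without the outcome: 50 − 15 = 35
untreated plots with the outcome: 51 − 15 = 36
untreated plots without the outcome: 80 − 36 = 44
risk, insecticide-treated plots = 15/50 = 0.3000
risk, untreated plots = 36/80 = 0.4500
RR = 0.3000 / 0.4500 = 0.667

RR: 0.667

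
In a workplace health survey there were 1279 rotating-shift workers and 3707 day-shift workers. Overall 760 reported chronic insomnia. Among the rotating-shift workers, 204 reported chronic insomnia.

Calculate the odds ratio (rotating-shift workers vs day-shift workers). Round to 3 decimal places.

1.075

rotating-shift workers without the outcome: 1279 − 204 = 1075
day-shift workers with the outcome: 760 − 204 = 556
day-shift workers without the outcome: 3707 − 556 = 3151
odds, rotating-shift workers = 204/1075 = 0.1898
odds, day-shift workers = 556/3151 = 0.1765
OR = 0.1898 / 0.1765 = 1.075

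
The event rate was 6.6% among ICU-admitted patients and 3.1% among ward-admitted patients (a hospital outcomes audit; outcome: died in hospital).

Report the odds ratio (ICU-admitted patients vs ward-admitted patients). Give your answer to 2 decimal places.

odds, ICU-admitted patients = 0.06600/0.93400 = 0.07066
odds, ward-admitted patients = 0.03100/0.96900 = 0.03199
OR = 0.07066 / 0.03199 = 2.21

OR ≈ 2.21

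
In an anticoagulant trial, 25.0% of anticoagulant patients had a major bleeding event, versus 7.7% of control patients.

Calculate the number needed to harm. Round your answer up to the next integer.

NNH ≈ 6

absolute risk difference = 0.173000
1 / 0.173000 = 5.780 → round up → 6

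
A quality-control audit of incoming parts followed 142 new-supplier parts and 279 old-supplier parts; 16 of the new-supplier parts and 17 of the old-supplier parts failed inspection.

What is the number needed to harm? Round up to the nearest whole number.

NNH ≈ 20

risk, new-supplier parts = 16/142 = 0.112676
risk, old-supplier parts = 17/279 = 0.060932
absolute risk difference = 0.051744
1 / 0.051744 = 19.326 → round up → 20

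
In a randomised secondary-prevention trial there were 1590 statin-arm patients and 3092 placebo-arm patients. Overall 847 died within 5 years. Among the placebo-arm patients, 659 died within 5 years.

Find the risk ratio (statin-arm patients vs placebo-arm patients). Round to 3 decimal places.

statin-arm patients with the outcome: 847 − 659 = 188
statin-arm patients without the outcome: 1590 − 188 = 1402
placebo-arm patients without the outcome: 3092 − 659 = 2433
risk, statin-arm patients = 188/1590 = 0.1182
risk, placebo-arm patients = 659/3092 = 0.2131
RR = 0.1182 / 0.2131 = 0.555

0.555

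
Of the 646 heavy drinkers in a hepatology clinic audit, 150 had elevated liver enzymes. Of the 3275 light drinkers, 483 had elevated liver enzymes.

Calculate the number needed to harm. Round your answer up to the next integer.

risk, heavy drinkers = 150/646 = 0.232198
risk, light drinkers = 483/3275 = 0.147481
absolute risk difference = 0.084717
1 / 0.084717 = 11.804 → round up → 12

NNH ≈ 12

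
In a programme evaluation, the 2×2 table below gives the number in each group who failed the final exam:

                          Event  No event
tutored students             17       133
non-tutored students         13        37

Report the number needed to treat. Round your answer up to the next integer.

risk, tutored students = 17/150 = 0.113333
risk, non-tutored students = 13/50 = 0.260000
absolute risk difference = 0.146667
1 / 0.146667 = 6.818 → round up → 7

NNT ≈ 7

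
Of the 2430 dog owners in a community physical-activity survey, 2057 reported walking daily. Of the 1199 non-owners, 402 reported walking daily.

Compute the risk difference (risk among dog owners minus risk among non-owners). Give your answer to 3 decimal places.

risk, dog owners = 2057/2430 = 0.8465
risk, non-owners = 402/1199 = 0.3353
risk difference = 0.8465 − 0.3353 = 0.511

RD = 0.511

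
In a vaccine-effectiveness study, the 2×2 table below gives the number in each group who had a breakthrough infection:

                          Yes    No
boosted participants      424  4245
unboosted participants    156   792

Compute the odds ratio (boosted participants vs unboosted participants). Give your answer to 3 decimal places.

OR = (424 × 792) / (4245 × 156) = 335808/662220 ≈ 0.507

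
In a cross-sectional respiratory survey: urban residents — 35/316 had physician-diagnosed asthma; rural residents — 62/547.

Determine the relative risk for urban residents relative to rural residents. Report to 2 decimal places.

RR = 0.98

risk, urban residents = 35/316 = 0.1108
risk, rural residents = 62/547 = 0.1133
RR = 0.1108 / 0.1133 = 0.98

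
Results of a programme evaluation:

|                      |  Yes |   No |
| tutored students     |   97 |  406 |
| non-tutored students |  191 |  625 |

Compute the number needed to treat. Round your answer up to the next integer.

risk, tutored students = 97/503 = 0.192843
risk, non-tutored students = 191/816 = 0.234069
absolute risk difference = 0.041226
1 / 0.041226 = 24.257 → round up → 25

25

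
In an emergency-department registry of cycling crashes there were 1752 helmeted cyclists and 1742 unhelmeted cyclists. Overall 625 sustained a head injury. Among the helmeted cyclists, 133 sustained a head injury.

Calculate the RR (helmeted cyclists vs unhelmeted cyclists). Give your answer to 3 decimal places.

helmeted cyclists without the outcome: 1752 − 133 = 1619
unhelmeted cyclists with the outcome: 625 − 133 = 492
unhelmeted cyclists without the outcome: 1742 − 492 = 1250
risk, helmeted cyclists = 133/1752 = 0.0759
risk, unhelmeted cyclists = 492/1742 = 0.2824
RR = 0.0759 / 0.2824 = 0.269

0.269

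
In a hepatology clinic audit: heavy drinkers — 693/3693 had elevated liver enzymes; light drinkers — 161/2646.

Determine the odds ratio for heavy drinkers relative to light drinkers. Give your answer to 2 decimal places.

OR = (693 × 2485) / (3000 × 161) = 1722105/483000 ≈ 3.57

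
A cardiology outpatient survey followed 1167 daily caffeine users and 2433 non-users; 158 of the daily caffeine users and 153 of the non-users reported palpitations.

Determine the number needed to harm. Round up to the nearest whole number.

NNH: 14

risk, daily caffeine users = 158/1167 = 0.135390
risk, non-users = 153/2433 = 0.062885
absolute risk difference = 0.072505
1 / 0.072505 = 13.792 → round up → 14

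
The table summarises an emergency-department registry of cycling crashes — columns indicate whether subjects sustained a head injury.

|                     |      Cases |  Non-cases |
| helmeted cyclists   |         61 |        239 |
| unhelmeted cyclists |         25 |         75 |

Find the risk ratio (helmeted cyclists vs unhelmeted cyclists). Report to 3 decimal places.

risk, helmeted cyclists = 61/300 = 0.2033
risk, unhelmeted cyclists = 25/100 = 0.2500
RR = 0.2033 / 0.2500 = 0.813

RR: 0.813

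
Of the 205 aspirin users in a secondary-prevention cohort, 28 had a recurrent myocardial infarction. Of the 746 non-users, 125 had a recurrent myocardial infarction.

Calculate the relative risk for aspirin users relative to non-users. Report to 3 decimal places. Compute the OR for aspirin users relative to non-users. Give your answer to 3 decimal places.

risk, aspirin users = 28/205 = 0.1366
risk, non-users = 125/746 = 0.1676
RR = 0.1366 / 0.1676 = 0.815
OR = (28 × 621) / (177 × 125) = 17388/22125 ≈ 0.786

RR = 0.815; OR = 0.786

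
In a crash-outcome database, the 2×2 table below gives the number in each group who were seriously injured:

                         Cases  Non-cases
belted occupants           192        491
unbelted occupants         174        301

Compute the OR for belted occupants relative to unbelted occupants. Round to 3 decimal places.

OR = (192 × 301) / (491 × 174) = 57792/85434 ≈ 0.676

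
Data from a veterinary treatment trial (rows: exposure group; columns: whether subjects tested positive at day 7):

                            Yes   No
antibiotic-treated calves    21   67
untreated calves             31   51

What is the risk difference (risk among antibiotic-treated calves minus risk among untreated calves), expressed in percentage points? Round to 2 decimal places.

RD ≈ -13.94

risk, antibiotic-treated calves = 21/88 = 0.2386
risk, untreated calves = 31/82 = 0.3780
risk difference = 0.2386 − 0.3780 = -0.1394 → -13.94 percentage points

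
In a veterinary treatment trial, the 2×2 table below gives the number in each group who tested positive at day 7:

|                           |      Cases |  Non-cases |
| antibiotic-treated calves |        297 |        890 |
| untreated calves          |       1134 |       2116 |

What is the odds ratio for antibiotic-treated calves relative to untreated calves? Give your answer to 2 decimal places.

OR = (297 × 2116) / (890 × 1134) = 628452/1009260 ≈ 0.62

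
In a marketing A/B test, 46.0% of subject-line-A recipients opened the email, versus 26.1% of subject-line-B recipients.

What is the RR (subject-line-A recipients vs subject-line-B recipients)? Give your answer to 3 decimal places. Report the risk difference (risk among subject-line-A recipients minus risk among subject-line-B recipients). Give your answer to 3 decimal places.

RR = 0.4600 / 0.2610 = 1.762
risk difference = 0.4600 − 0.2610 = 0.199

RR = 1.762; RD = 0.199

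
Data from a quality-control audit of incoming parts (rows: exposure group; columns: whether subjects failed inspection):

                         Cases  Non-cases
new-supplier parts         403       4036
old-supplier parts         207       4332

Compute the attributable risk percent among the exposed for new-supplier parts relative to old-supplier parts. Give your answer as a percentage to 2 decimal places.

risk, new-supplier parts = 403/4439 = 0.09079
risk, old-supplier parts = 207/4539 = 0.04560
AR% = (0.09079 − 0.04560) / 0.09079 = 0.4977 → 49.77%

AR%: 49.77%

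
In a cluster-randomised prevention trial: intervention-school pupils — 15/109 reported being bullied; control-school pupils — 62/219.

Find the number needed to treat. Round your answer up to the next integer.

risk, intervention-school pupils = 15/109 = 0.137615
risk, control-school pupils = 62/219 = 0.283105
absolute risk difference = 0.145490
1 / 0.145490 = 6.873 → round up → 7

NNT ≈ 7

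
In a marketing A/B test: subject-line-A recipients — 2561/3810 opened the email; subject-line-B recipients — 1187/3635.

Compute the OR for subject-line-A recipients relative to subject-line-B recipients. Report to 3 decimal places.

OR = (2561 × 2448) / (1249 × 1187) = 6269328/1482563 ≈ 4.229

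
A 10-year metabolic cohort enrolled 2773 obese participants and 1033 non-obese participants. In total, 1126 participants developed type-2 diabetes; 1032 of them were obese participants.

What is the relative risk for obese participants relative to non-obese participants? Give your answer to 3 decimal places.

RR ≈ 4.090

obese participants without the outcome: 2773 − 1032 = 1741
non-obese participants with the outcome: 1126 − 1032 = 94
non-obese participants without the outcome: 1033 − 94 = 939
risk, obese participants = 1032/2773 = 0.3722
risk, non-obese participants = 94/1033 = 0.0910
RR = 0.3722 / 0.0910 = 4.090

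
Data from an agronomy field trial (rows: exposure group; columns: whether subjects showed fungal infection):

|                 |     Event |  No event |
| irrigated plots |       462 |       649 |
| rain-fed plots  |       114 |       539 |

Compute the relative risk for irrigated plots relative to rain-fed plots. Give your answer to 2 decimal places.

risk, irrigated plots = 462/1111 = 0.4158
risk, rain-fed plots = 114/653 = 0.1746
RR = 0.4158 / 0.1746 = 2.38

2.38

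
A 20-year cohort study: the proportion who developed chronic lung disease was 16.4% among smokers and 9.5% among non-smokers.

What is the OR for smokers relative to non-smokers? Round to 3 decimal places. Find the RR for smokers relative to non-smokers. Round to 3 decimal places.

odds, smokers = 0.1640/0.8360 = 0.1962
odds, non-smokers = 0.0950/0.9050 = 0.1050
OR = 0.1962 / 0.1050 = 1.869
RR = 0.1640 / 0.0950 = 1.726

OR = 1.869; RR = 1.726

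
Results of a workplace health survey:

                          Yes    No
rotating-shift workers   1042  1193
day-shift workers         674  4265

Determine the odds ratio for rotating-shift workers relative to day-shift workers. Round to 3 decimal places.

OR = (1042 × 4265) / (1193 × 674) = 4444130/804082 ≈ 5.527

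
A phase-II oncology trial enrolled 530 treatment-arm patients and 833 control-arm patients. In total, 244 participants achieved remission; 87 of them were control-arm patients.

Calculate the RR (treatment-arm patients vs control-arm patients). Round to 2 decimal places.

2.84

treatment-arm patients with the outcome: 244 − 87 = 157
treatment-arm patients without the outcome: 530 − 157 = 373
control-arm patients without the outcome: 833 − 87 = 746
risk, treatment-arm patients = 157/530 = 0.2962
risk, control-arm patients = 87/833 = 0.1044
RR = 0.2962 / 0.1044 = 2.84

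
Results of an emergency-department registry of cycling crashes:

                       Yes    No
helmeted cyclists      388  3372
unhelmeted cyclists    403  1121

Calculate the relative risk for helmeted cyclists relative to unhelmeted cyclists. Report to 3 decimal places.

risk, helmeted cyclists = 388/3760 = 0.1032
risk, unhelmeted cyclists = 403/1524 = 0.2644
RR = 0.1032 / 0.2644 = 0.390

0.390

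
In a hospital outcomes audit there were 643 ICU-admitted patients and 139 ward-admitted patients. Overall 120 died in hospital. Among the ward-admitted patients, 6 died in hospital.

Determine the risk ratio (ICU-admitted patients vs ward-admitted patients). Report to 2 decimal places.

ICU-admitted patients with the outcome: 120 − 6 = 114
ICU-admitted patients without the outcome: 643 − 114 = 529
ward-admitted patients without the outcome: 139 − 6 = 133
risk, ICU-admitted patients = 114/643 = 0.17729
risk, ward-admitted patients = 6/139 = 0.04317
RR = 0.17729 / 0.04317 = 4.11

4.11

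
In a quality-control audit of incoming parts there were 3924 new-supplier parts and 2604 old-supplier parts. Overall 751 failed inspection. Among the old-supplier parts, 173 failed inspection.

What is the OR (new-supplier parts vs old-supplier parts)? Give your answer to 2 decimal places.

OR ≈ 2.43

new-supplier parts with the outcome: 751 − 173 = 578
new-supplier parts without the outcome: 3924 − 578 = 3346
old-supplier parts without the outcome: 2604 − 173 = 2431
OR = (578 × 2431) / (3346 × 173) = 1405118/578858 ≈ 2.43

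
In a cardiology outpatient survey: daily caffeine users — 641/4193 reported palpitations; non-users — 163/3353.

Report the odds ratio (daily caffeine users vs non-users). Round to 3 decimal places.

OR = 3.532

odds, daily caffeine users = 641/3552 = 0.18046
odds, non-users = 163/3190 = 0.05110
OR = 0.18046 / 0.05110 = 3.532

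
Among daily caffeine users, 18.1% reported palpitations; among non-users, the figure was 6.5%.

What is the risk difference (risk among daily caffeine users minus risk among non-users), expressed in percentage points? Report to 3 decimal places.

11.600

risk difference = 0.1810 − 0.0650 = 0.1160 → 11.600 percentage points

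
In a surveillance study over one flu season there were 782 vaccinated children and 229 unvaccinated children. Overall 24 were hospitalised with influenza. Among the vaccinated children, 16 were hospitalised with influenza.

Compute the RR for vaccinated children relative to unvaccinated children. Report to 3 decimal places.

vaccinated children without the outcome: 782 − 16 = 766
unvaccinated children with the outcome: 24 − 16 = 8
unvaccinated children without the outcome: 229 − 8 = 221
risk, vaccinated children = 16/782 = 0.02046
risk, unvaccinated children = 8/229 = 0.03493
RR = 0.02046 / 0.03493 = 0.586

RR = 0.586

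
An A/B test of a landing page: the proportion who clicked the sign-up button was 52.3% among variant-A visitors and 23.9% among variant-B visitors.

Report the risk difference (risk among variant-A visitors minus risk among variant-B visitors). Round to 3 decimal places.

risk difference = 0.5230 − 0.2390 = 0.284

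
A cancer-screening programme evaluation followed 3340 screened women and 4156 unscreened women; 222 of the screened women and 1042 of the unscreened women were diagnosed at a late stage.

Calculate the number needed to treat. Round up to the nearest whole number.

NNT ≈ 6

risk, screened women = 222/3340 = 0.066467
risk, unscreened women = 1042/4156 = 0.250722
absolute risk difference = 0.184255
1 / 0.184255 = 5.427 → round up → 6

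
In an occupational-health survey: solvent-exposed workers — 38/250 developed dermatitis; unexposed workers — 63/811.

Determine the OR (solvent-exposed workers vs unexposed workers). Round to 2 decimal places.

OR = (38 × 748) / (212 × 63) = 28424/13356 ≈ 2.13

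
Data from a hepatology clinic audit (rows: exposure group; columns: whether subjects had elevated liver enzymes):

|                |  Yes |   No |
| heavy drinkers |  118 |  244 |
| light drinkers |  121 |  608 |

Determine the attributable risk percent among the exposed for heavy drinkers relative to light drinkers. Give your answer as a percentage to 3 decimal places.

risk, heavy drinkers = 118/362 = 0.3260
risk, light drinkers = 121/729 = 0.1660
AR% = (0.3260 − 0.1660) / 0.3260 = 0.4908 → 49.080%

AR%: 49.080%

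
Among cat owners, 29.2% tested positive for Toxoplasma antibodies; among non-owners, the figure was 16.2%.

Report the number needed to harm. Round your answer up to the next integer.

NNH ≈ 8

absolute risk difference = 0.130000
1 / 0.130000 = 7.692 → round up → 8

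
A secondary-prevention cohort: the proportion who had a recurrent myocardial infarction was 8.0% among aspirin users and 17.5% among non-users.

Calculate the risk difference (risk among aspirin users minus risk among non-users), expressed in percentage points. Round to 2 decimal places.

-9.50

risk difference = 0.0800 − 0.1750 = -0.0950 → -9.50 percentage points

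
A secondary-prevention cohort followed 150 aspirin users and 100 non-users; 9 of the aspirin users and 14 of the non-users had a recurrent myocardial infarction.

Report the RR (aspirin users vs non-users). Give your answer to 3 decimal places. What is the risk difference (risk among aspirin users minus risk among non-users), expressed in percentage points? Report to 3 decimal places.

risk, aspirin users = 9/150 = 0.0600
risk, non-users = 14/100 = 0.1400
RR = 0.0600 / 0.1400 = 0.429
risk difference = 0.0600 − 0.1400 = -0.0800 → -8.000 percentage points

RR = 0.429; RD = -8.000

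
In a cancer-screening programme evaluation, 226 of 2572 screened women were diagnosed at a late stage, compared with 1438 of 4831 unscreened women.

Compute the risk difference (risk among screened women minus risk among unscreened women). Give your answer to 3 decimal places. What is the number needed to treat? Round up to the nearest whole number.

risk, screened women = 226/2572 = 0.0879
risk, unscreened women = 1438/4831 = 0.2977
risk difference = 0.0879 − 0.2977 = -0.210
absolute risk difference = 0.209792
1 / 0.209792 = 4.767 → round up → 5

RD = -0.210; NNT = 5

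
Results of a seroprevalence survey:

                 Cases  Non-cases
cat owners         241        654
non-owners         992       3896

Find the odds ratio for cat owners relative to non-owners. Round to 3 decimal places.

1.447

odds, cat owners = 241/654 = 0.3685
odds, non-owners = 992/3896 = 0.2546
OR = 0.3685 / 0.2546 = 1.447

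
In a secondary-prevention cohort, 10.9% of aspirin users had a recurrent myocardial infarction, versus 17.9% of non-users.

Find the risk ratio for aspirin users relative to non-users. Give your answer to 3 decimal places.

RR = 0.1090 / 0.1790 = 0.609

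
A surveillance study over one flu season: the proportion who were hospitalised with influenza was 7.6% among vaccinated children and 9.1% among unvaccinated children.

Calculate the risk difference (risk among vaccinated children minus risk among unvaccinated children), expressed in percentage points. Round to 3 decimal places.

risk difference = 0.0760 − 0.0910 = -0.0150 → -1.500 percentage points

RD: -1.500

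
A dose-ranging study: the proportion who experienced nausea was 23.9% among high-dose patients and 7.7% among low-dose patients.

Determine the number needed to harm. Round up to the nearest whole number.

absolute risk difference = 0.162000
1 / 0.162000 = 6.173 → round up → 7

7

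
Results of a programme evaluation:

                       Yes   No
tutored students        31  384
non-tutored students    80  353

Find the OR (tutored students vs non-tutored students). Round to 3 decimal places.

OR ≈ 0.356

odds, tutored students = 31/384 = 0.0807
odds, non-tutored students = 80/353 = 0.2266
OR = 0.0807 / 0.2266 = 0.356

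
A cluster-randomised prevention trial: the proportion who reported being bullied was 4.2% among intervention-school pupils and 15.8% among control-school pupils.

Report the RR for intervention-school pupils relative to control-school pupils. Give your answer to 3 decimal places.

RR = 0.04200 / 0.15800 = 0.266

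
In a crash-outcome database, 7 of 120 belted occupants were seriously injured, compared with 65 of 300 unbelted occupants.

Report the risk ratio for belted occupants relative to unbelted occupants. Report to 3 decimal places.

risk, belted occupants = 7/120 = 0.0583
risk, unbelted occupants = 65/300 = 0.2167
RR = 0.0583 / 0.2167 = 0.269

RR = 0.269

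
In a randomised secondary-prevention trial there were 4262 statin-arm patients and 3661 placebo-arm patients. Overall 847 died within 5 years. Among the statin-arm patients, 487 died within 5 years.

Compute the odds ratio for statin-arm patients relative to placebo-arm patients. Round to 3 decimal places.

OR ≈ 1.183

statin-arm patients without the outcome: 4262 − 487 = 3775
placebo-arm patients with the outcome: 847 − 487 = 360
placebo-arm patients without the outcome: 3661 − 360 = 3301
OR = (487 × 3301) / (3775 × 360) = 1607587/1359000 ≈ 1.183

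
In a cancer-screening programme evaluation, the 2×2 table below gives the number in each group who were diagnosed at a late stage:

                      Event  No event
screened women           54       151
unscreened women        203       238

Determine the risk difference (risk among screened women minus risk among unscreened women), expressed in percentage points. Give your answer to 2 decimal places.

RD = -19.69

risk, screened women = 54/205 = 0.2634
risk, unscreened women = 203/441 = 0.4603
risk difference = 0.2634 − 0.4603 = -0.1969 → -19.69 percentage points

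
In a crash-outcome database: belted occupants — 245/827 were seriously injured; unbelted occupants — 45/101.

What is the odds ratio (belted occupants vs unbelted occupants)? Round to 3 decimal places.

OR = (245 × 56) / (582 × 45) = 13720/26190 ≈ 0.524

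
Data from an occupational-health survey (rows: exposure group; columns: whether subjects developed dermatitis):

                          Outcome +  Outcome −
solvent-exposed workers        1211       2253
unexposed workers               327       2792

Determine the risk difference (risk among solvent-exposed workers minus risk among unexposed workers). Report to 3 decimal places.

risk, solvent-exposed workers = 1211/3464 = 0.3496
risk, unexposed workers = 327/3119 = 0.1048
risk difference = 0.3496 − 0.1048 = 0.245

0.245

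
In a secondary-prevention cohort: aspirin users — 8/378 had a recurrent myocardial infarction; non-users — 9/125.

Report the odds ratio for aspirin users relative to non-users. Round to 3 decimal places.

0.279

odds, aspirin users = 8/370 = 0.02162
odds, non-users = 9/116 = 0.07759
OR = 0.02162 / 0.07759 = 0.279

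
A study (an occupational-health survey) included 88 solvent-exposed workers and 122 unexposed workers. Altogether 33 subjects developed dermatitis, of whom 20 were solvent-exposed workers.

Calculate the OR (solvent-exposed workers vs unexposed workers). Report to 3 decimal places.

solvent-exposed workers without the outcome: 88 − 20 = 68
unexposed workers with the outcome: 33 − 20 = 13
unexposed workers without the outcome: 122 − 13 = 109
OR = (20 × 109) / (68 × 13) = 2180/884 ≈ 2.466

2.466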